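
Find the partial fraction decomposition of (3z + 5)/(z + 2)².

(3z + 5) = P(z + 2) + Q. At z = -2: Q = 3·(-2) + 5 = -1. Coeff of z: P = 3
Result: 3/(z + 2) - 1/(z + 2)²


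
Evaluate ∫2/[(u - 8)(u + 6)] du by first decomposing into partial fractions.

Decompose: 2/[(u - 8)(u + 6)] = (1/7)/(u - 8) - (1/7)/(u + 6). Integrate each term: (1/7) ln|(u - 8)| - (1/7) ln|(u + 6)| + C


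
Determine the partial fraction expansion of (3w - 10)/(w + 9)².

(3w - 10) = α(w + 9) + β. At w = -9: β = 3·(-9) - 10 = -37. Coeff of w: α = 3
Result: 3/(w + 9) - 37/(w + 9)²


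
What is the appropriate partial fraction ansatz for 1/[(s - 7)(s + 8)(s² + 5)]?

Two linear + quadratic: α/(s - 7) + β/(s + 8) + (γs + δ)/(s² + 5)


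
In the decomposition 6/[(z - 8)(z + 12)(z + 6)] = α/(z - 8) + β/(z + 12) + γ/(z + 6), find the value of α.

Cover-up at z = 8: α = 6/[(8 + 12)(8 + 6)] = 6/[(20)(14)] = 6/280 = 3/140


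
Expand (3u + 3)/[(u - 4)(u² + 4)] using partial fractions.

At u=4: α = (3·4 + 3)/(4² + 4) = 3/4. β = -α = -3/4, γ = 3 - 4·α = 0
Result: (3/4)/(u - 4) - ((3/4)u)/(u² + 4)


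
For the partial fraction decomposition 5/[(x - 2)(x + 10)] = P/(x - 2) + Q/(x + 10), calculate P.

Cover-up at x = 2: P = 5/(2 + 10) = 5/12


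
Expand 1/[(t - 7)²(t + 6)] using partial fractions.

Cover-up at t=-6: C = 1/(-6 - 7)² = 1/169. Cover-up at t=7: B = 1/(7 + 6) = 1/13. Comparing t² coeff: A = -C = -1/169
Result: (-1/169)/(t - 7) + (1/13)/(t - 7)² + (1/169)/(t + 6)


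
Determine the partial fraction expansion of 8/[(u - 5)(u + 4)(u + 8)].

Using cover-up method: α = 8/117, β = -2/9, γ = 2/13
Result: (8/117)/(u - 5) - (2/9)/(u + 4) + (2/13)/(u + 8)


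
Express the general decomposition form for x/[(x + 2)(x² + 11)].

Linear + irreducible quadratic: α/(x + 2) + (βx + γ)/(x² + 11)


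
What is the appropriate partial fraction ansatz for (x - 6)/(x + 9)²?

Repeated linear factor: P/(x + 9) + Q/(x + 9)²


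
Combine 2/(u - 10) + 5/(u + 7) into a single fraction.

Common denominator (u - 10)(u + 7). Numerator: 2(u + 7) + 5(u - 10) = (2u + 14) + (5u - 50) = 7u - 36
Result: (7u - 36)/[(u - 10)(u + 7)]


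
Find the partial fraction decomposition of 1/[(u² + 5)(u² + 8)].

Coefficient matching gives α = γ = 0, β = 1/(8-5) = 1/3, δ = -β = -1/3
Result: (1/3)/(u² + 5) - (1/3)/(u² + 8)


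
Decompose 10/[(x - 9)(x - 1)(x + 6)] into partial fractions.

Using cover-up method: α = 1/12, β = -5/28, γ = 2/21
Result: (1/12)/(x - 9) - (5/28)/(x - 1) + (2/21)/(x + 6)


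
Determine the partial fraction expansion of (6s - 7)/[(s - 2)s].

At s=2: α = (6·2 - 7)/(2 - 0) = 5/2. At s=0: β = (6·0 - 7)/(0 - 2) = 7/2
Result: (5/2)/(s - 2) + (7/2)/s


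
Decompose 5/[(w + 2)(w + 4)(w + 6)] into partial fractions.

Using cover-up method: P = 5/8, Q = -5/4, R = 5/8
Result: (5/8)/(w + 2) - (5/4)/(w + 4) + (5/8)/(w + 6)


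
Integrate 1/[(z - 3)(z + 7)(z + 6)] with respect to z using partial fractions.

Cover-up: P = 1/90, Q = 1/10, R = -1/9. Decomposition: (1/90)/(z - 3) + (1/10)/(z + 7) - (1/9)/(z + 6). Integrate each term: (1/90) ln|(z - 3)| + (1/10) ln|(z + 7)| - (1/9) ln|(z + 6)| + C


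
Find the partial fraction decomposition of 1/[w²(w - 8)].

Cover-up at w=8: R = 1/(8 - 0)² = 1/64. Cover-up at w=0: Q = 1/(0 - 8) = -1/8. Comparing w² coeff: P = -R = -1/64
Result: (-1/64)/w - (1/8)/w² + (1/64)/(w - 8)


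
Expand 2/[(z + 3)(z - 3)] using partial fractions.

2/(z + 3)(z - 3) = α/(z + 3) + β/(z - 3). α = 2/(-3 - 3) = -1/3, β = 2/(3 + 3) = 1/3
Result: (-1/3)/(z + 3) + (1/3)/(z - 3)


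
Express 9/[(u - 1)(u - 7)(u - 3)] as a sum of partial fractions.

Using cover-up method: P = 3/4, Q = 3/8, R = -9/8
Result: (3/4)/(u - 1) + (3/8)/(u - 7) - (9/8)/(u - 3)


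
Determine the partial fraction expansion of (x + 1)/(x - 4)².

(x + 1) = A(x - 4) + B. At x = 4: B = 1·4 + 1 = 5. Coeff of x: A = 1
Result: 1/(x - 4) + 5/(x - 4)²


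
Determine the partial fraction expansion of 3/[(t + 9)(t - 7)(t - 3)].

Using cover-up method: A = 1/64, B = 3/64, C = -1/16
Result: (1/64)/(t + 9) + (3/64)/(t - 7) - (1/16)/(t - 3)


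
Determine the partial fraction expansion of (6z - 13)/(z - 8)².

(6z - 13) = P(z - 8) + Q. At z = 8: Q = 6·8 - 13 = 35. Coeff of z: P = 6
Result: 6/(z - 8) + 35/(z - 8)²


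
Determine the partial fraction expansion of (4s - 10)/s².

(4s - 10) = Ps + Q. At s = 0: Q = 4·0 - 10 = -10. Coeff of s: P = 4
Result: 4/s - 10/s²


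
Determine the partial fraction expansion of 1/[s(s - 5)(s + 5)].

Using cover-up method: P = -1/25, Q = 1/50, R = 1/50
Result: (-1/25)/s + (1/50)/(s - 5) + (1/50)/(s + 5)


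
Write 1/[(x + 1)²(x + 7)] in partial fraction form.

Cover-up at x=-7: R = 1/(-7 + 1)² = 1/36. Cover-up at x=-1: Q = 1/(-1 + 7) = 1/6. Comparing x² coeff: P = -R = -1/36
Result: (-1/36)/(x + 1) + (1/6)/(x + 1)² + (1/36)/(x + 7)


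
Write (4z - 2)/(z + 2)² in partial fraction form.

(4z - 2) = A(z + 2) + B. At z = -2: B = 4·(-2) - 2 = -10. Coeff of z: A = 4
Result: 4/(z + 2) - 10/(z + 2)²


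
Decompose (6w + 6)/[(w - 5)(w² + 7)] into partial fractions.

At w=5: α = (6·5 + 6)/(5² + 7) = 9/8. β = -α = -9/8, γ = 6 - 5·α = 3/8
Result: (9/8)/(w - 5) - ((9/8)w - 3/8)/(w² + 7)


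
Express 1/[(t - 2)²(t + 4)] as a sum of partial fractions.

Cover-up at t=-4: R = 1/(-4 - 2)² = 1/36. Cover-up at t=2: Q = 1/(2 + 4) = 1/6. Comparing t² coeff: P = -R = -1/36
Result: (-1/36)/(t - 2) + (1/6)/(t - 2)² + (1/36)/(t + 4)


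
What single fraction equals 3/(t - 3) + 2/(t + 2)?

Common denominator (t - 3)(t + 2). Numerator: 3(t + 2) + 2(t - 3) = (3t + 6) + (2t - 6) = 5t
Result: (5t)/[(t - 3)(t + 2)]


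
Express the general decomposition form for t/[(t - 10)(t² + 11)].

Linear + irreducible quadratic: A/(t - 10) + (Bt + C)/(t² + 11)


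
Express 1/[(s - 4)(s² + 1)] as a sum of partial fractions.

Cover-up at s = 4: A = 1/(4² + 1) = 1/17. Then B = -A = -1/17, C = -A·(0 + 4) = -4/17
Result: (1/17)/(s - 4) - ((1/17)s + 4/17)/(s² + 1)


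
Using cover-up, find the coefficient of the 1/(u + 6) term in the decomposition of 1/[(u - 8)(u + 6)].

Cover (u + 6), set u=-6: 1/((u - 8) at u=-6) = 1/(-14) = -1/14


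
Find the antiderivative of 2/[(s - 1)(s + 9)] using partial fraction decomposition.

Decompose: 2/[(s - 1)(s + 9)] = (1/5)/(s - 1) - (1/5)/(s + 9). Integrate each term: (1/5) ln|(s - 1)| - (1/5) ln|(s + 9)| + C


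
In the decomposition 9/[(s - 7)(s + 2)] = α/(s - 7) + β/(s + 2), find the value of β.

Cover-up at s = -2: β = 9/(-2 - 7) = -9/9 = -1


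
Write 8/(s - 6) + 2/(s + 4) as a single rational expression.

Common denominator (s - 6)(s + 4). Numerator: 8(s + 4) + 2(s - 6) = (8s + 32) + (2s - 12) = 10s + 20
Result: (10s + 20)/[(s - 6)(s + 4)]


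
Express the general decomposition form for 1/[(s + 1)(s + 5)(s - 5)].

Three distinct linear factors: α/(s + 1) + β/(s + 5) + γ/(s - 5)


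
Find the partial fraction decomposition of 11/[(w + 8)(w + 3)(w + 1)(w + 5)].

Using Heaviside cover-up: (-11/105)/(w + 8) - (11/20)/(w + 3) + (11/56)/(w + 1) + (11/24)/(w + 5)


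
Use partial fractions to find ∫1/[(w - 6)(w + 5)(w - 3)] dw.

Cover-up: A = 1/33, B = 1/88, C = -1/24. Decomposition: (1/33)/(w - 6) + (1/88)/(w + 5) - (1/24)/(w - 3). Integrate each term: (1/33) ln|(w - 6)| + (1/88) ln|(w + 5)| - (1/24) ln|(w - 3)| + C


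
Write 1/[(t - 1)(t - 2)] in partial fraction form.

1/(t - 1)(t - 2) = α/(t - 1) + β/(t - 2). α = 1/(1 - 2) = -1, β = 1/(2 - 1) = 1
Result: -1/(t - 1) + 1/(t - 2)


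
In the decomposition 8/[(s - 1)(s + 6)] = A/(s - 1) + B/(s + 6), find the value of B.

Cover-up at s = -6: B = 8/(-6 - 1) = -8/7


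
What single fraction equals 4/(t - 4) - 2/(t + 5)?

Common denominator (t - 4)(t + 5). Numerator: 4(t + 5) - 2(t - 4) = (4t + 20) - (2t - 8) = 2t + 28
Result: (2t + 28)/[(t - 4)(t + 5)]


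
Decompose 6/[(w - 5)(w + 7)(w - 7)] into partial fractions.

Using cover-up method: α = -1/4, β = 1/28, γ = 3/14
Result: (-1/4)/(w - 5) + (1/28)/(w + 7) + (3/14)/(w - 7)


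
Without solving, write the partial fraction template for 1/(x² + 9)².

Repeated quadratic factor: (Ax + B)/(x² + 9) + (Cx + D)/(x² + 9)²


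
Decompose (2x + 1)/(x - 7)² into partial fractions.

(2x + 1) = α(x - 7) + β. At x = 7: β = 2·7 + 1 = 15. Coeff of x: α = 2
Result: 2/(x - 7) + 15/(x - 7)²


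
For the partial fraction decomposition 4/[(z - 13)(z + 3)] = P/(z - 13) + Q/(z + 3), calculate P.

Cover-up at z = 13: P = 4/(13 + 3) = 4/16 = 1/4


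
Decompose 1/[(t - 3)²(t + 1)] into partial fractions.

Cover-up at t=-1: γ = 1/(-1 - 3)² = 1/16. Cover-up at t=3: β = 1/(3 + 1) = 1/4. Comparing t² coeff: α = -γ = -1/16
Result: (-1/16)/(t - 3) + (1/4)/(t - 3)² + (1/16)/(t + 1)


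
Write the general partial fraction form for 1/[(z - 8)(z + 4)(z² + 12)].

Two linear + quadratic: α/(z - 8) + β/(z + 4) + (γz + δ)/(z² + 12)


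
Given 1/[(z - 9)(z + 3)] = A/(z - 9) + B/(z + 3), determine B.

Cover-up at z = -3: B = 1/(-3 - 9) = -1/12


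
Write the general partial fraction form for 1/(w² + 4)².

Repeated quadratic factor: (Aw + B)/(w² + 4) + (Cw + D)/(w² + 4)²


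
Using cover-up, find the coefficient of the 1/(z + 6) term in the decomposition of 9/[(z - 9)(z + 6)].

Cover (z + 6), set z=-6: 9/((z - 9) at z=-6) = 9/(-15) = -3/5


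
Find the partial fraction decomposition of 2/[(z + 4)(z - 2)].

2/(z + 4)(z - 2) = α/(z + 4) + β/(z - 2). α = 2/(-4 - 2) = -1/3, β = 2/(2 + 4) = 1/3
Result: (-1/3)/(z + 4) + (1/3)/(z - 2)


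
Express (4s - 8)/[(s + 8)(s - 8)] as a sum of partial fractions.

At s=-8: A = (4·(-8) - 8)/(-8 - 8) = 5/2. At s=8: B = (4·8 - 8)/(8 + 8) = 3/2
Result: (5/2)/(s + 8) + (3/2)/(s - 8)


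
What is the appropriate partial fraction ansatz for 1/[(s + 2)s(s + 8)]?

Three distinct linear factors: A/(s + 2) + B/s + C/(s + 8)


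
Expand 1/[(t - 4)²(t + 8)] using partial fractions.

Cover-up at t=-8: R = 1/(-8 - 4)² = 1/144. Cover-up at t=4: Q = 1/(4 + 8) = 1/12. Comparing t² coeff: P = -R = -1/144
Result: (-1/144)/(t - 4) + (1/12)/(t - 4)² + (1/144)/(t + 8)


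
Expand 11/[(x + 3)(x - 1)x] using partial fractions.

Using cover-up method: A = 11/12, B = 11/4, C = -11/3
Result: (11/12)/(x + 3) + (11/4)/(x - 1) - (11/3)/x


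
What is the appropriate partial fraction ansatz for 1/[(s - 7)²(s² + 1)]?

Repeated linear + quadratic: P/(s - 7) + Q/(s - 7)² + (Rs + S)/(s² + 1)


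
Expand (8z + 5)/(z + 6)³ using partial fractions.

(8z + 5) = P(z + 6)² + Q(z + 6) + R. At z = -6: R = 8·(-6) + 5 = -43. Coefficients: P = 0, Q = 8
Result: 8/(z + 6)² - 43/(z + 6)³


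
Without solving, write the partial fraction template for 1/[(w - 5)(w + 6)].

Distinct linear factors: A/(w - 5) + B/(w + 6)


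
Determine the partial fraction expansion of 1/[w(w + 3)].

1/w(w + 3) = α/w + β/(w + 3). α = 1/(0 + 3) = 1/3, β = 1/(-3 - 0) = -1/3
Result: (1/3)/w - (1/3)/(w + 3)


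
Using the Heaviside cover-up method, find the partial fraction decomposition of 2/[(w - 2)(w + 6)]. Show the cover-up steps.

Cover (w - 2): set w=2, get A = 2/(2 + 6) = 1/4. Cover (w + 6): set w=-6, get B = 2/(-6 - 2) = -1/4.
Result: (1/4)/(w - 2) - (1/4)/(w + 6)


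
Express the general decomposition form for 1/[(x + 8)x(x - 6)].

Three distinct linear factors: α/(x + 8) + β/x + γ/(x - 6)


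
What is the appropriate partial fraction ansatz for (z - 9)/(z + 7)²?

Repeated linear factor: P/(z + 7) + Q/(z + 7)²


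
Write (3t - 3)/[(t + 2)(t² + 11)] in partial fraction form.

At t=-2: α = (3·(-2) - 3)/((-2)² + 11) = -3/5. β = -α = 3/5, γ = 3 - (-2)·α = 9/5
Result: (-3/5)/(t + 2) + ((3/5)t + 9/5)/(t² + 11)


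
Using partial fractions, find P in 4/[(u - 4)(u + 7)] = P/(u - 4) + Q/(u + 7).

Cover-up at u = 4: P = 4/(4 + 7) = 4/11


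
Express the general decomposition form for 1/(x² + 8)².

Repeated quadratic factor: (αx + β)/(x² + 8) + (γx + δ)/(x² + 8)²


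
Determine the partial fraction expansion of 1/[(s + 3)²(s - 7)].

Cover-up at s=7: γ = 1/(7 + 3)² = 1/100. Cover-up at s=-3: β = 1/(-3 - 7) = -1/10. Comparing s² coeff: α = -γ = -1/100
Result: (-1/100)/(s + 3) - (1/10)/(s + 3)² + (1/100)/(s - 7)


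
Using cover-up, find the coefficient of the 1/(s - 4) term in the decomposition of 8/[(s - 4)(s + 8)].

Cover (s - 4), set s=4: 8/((s + 8) at s=4) = 8/(12) = 2/3


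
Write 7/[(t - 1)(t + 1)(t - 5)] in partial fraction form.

Using cover-up method: P = -7/8, Q = 7/12, R = 7/24
Result: (-7/8)/(t - 1) + (7/12)/(t + 1) + (7/24)/(t - 5)


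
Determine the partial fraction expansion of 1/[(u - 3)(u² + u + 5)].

Cover-up at u = 3: α = 1/(3² + 1·3 + 5) = 1/17. Then β = -α = -1/17, γ = -α·(1 + 3) = -4/17
Result: (1/17)/(u - 3) - ((1/17)u + 4/17)/(u² + u + 5)


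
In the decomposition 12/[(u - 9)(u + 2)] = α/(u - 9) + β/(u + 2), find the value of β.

Cover-up at u = -2: β = 12/(-2 - 9) = -12/11


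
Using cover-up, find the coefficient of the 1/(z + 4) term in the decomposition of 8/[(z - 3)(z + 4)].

Cover (z + 4), set z=-4: 8/((z - 3) at z=-4) = 8/(-7) = -8/7


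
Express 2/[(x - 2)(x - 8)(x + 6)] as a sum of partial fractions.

Using cover-up method: α = -1/24, β = 1/42, γ = 1/56
Result: (-1/24)/(x - 2) + (1/42)/(x - 8) + (1/56)/(x + 6)


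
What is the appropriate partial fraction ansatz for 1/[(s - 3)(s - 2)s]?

Three distinct linear factors: P/(s - 3) + Q/(s - 2) + R/s


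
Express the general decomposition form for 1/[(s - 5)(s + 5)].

Distinct linear factors: α/(s - 5) + β/(s + 5)


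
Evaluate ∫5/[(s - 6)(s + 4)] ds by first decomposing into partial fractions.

Decompose: 5/[(s - 6)(s + 4)] = (1/2)/(s - 6) - (1/2)/(s + 4). Integrate each term: (1/2) ln|(s - 6)| - (1/2) ln|(s + 4)| + C


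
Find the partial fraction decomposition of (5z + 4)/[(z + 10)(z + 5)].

At z=-10: A = (5·(-10) + 4)/(-10 + 5) = 46/5. At z=-5: B = (5·(-5) + 4)/(-5 + 10) = -21/5
Result: (46/5)/(z + 10) - (21/5)/(z + 5)


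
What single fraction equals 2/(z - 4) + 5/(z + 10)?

Common denominator (z - 4)(z + 10). Numerator: 2(z + 10) + 5(z - 4) = (2z + 20) + (5z - 20) = 7z
Result: (7z)/[(z - 4)(z + 10)]


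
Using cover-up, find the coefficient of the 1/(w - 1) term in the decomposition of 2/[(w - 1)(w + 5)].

Cover (w - 1), set w=1: 2/((w + 5) at w=1) = 2/(6) = 1/3


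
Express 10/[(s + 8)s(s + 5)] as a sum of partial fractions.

Using cover-up method: P = 5/12, Q = 1/4, R = -2/3
Result: (5/12)/(s + 8) + (1/4)/s - (2/3)/(s + 5)


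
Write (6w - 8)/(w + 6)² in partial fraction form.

(6w - 8) = P(w + 6) + Q. At w = -6: Q = 6·(-6) - 8 = -44. Coeff of w: P = 6
Result: 6/(w + 6) - 44/(w + 6)²


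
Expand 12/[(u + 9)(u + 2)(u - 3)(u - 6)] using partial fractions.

Using Heaviside cover-up: (-1/105)/(u + 9) + (3/70)/(u + 2) - (1/15)/(u - 3) + (1/30)/(u - 6)


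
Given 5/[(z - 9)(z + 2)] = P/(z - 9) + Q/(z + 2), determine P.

Cover-up at z = 9: P = 5/(9 + 2) = 5/11


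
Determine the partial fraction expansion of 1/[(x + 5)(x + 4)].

1/(x + 5)(x + 4) = α/(x + 5) + β/(x + 4). α = 1/(-5 + 4) = -1, β = 1/(-4 + 5) = 1
Result: -1/(x + 5) + 1/(x + 4)


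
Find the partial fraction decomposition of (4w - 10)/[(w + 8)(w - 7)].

At w=-8: A = (4·(-8) - 10)/(-8 - 7) = 14/5. At w=7: B = (4·7 - 10)/(7 + 8) = 6/5
Result: (14/5)/(w + 8) + (6/5)/(w - 7)


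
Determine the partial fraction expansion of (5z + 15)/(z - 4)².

(5z + 15) = α(z - 4) + β. At z = 4: β = 5·4 + 15 = 35. Coeff of z: α = 5
Result: 5/(z - 4) + 35/(z - 4)²


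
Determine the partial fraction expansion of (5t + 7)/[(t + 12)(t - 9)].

At t=-12: A = (5·(-12) + 7)/(-12 - 9) = 53/21. At t=9: B = (5·9 + 7)/(9 + 12) = 52/21
Result: (53/21)/(t + 12) + (52/21)/(t - 9)


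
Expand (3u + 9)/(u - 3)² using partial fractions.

(3u + 9) = α(u - 3) + β. At u = 3: β = 3·3 + 9 = 18. Coeff of u: α = 3
Result: 3/(u - 3) + 18/(u - 3)²


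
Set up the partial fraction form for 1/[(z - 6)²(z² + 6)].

Repeated linear + quadratic: α/(z - 6) + β/(z - 6)² + (γz + δ)/(z² + 6)


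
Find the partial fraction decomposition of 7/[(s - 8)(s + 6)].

7/(s - 8)(s + 6) = P/(s - 8) + Q/(s + 6). P = 7/(8 + 6) = 1/2, Q = 7/(-6 - 8) = -1/2
Result: (1/2)/(s - 8) - (1/2)/(s + 6)


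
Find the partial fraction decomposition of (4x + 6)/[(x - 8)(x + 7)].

At x=8: P = (4·8 + 6)/(8 + 7) = 38/15. At x=-7: Q = (4·(-7) + 6)/(-7 - 8) = 22/15
Result: (38/15)/(x - 8) + (22/15)/(x + 7)


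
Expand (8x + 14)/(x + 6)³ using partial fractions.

(8x + 14) = α(x + 6)² + β(x + 6) + γ. At x = -6: γ = 8·(-6) + 14 = -34. Coefficients: α = 0, β = 8
Result: 8/(x + 6)² - 34/(x + 6)³


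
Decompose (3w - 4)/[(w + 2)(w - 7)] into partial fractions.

At w=-2: P = (3·(-2) - 4)/(-2 - 7) = 10/9. At w=7: Q = (3·7 - 4)/(7 + 2) = 17/9
Result: (10/9)/(w + 2) + (17/9)/(w - 7)


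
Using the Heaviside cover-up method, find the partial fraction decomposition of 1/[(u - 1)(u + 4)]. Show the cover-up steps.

Cover (u - 1): set u=1, get P = 1/(1 + 4) = 1/5. Cover (u + 4): set u=-4, get Q = 1/(-4 - 1) = -1/5.
Result: (1/5)/(u - 1) - (1/5)/(u + 4)


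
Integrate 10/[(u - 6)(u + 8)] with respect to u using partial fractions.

Decompose: 10/[(u - 6)(u + 8)] = (5/7)/(u - 6) - (5/7)/(u + 8). Integrate each term: (5/7) ln|(u - 6)| - (5/7) ln|(u + 8)| + C


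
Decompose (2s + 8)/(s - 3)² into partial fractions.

(2s + 8) = α(s - 3) + β. At s = 3: β = 2·3 + 8 = 14. Coeff of s: α = 2
Result: 2/(s - 3) + 14/(s - 3)²


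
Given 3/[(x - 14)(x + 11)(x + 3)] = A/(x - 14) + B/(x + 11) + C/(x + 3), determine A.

Cover-up at x = 14: A = 3/[(14 + 11)(14 + 3)] = 3/[(25)(17)] = 3/425


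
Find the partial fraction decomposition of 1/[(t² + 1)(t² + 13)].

Coefficient matching gives A = C = 0, B = 1/(13-1) = 1/12, D = -B = -1/12
Result: (1/12)/(t² + 1) - (1/12)/(t² + 13)


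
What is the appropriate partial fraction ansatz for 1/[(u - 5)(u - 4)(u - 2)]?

Three distinct linear factors: A/(u - 5) + B/(u - 4) + C/(u - 2)


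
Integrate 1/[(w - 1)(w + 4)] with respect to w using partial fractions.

Decompose: 1/[(w - 1)(w + 4)] = (1/5)/(w - 1) - (1/5)/(w + 4). Integrate each term: (1/5) ln|(w - 1)| - (1/5) ln|(w + 4)| + C


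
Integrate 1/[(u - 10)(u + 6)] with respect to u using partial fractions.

Decompose: 1/[(u - 10)(u + 6)] = (1/16)/(u - 10) - (1/16)/(u + 6). Integrate each term: (1/16) ln|(u - 10)| - (1/16) ln|(u + 6)| + C


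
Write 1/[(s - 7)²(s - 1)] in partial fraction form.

Cover-up at s=1: γ = 1/(1 - 7)² = 1/36. Cover-up at s=7: β = 1/(7 - 1) = 1/6. Comparing s² coeff: α = -γ = -1/36
Result: (-1/36)/(s - 7) + (1/6)/(s - 7)² + (1/36)/(s - 1)


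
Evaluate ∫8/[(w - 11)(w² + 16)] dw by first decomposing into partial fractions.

Cover-up at w=11: A = 8/(11²+16) = 8/137. Coeff matching: B = -8/137, C = -88/137. Decomposition: (8/137)/(w - 11) - ((8/137)w + 88/137)/(w² + 16). Integrate: linear → ln, quadratic → (1/2)ln + arctan: (8/137) ln|(w - 11)| - (4/137) ln(w² + 16) - (22/137) arctan(w/4) + C


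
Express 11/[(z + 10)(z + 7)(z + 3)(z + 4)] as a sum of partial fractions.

Using Heaviside cover-up: (-11/126)/(z + 10) + (11/36)/(z + 7) + (11/28)/(z + 3) - (11/18)/(z + 4)


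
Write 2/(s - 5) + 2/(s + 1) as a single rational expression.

Common denominator (s - 5)(s + 1). Numerator: 2(s + 1) + 2(s - 5) = (2s + 2) + (2s - 10) = 4s - 8
Result: (4s - 8)/[(s - 5)(s + 1)]


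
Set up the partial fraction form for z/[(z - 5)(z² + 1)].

Linear + irreducible quadratic: P/(z - 5) + (Qz + R)/(z² + 1)


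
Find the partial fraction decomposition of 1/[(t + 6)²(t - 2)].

Cover-up at t=2: γ = 1/(2 + 6)² = 1/64. Cover-up at t=-6: β = 1/(-6 - 2) = -1/8. Comparing t² coeff: α = -γ = -1/64
Result: (-1/64)/(t + 6) - (1/8)/(t + 6)² + (1/64)/(t - 2)


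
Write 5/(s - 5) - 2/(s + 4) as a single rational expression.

Common denominator (s - 5)(s + 4). Numerator: 5(s + 4) - 2(s - 5) = (5s + 20) - (2s - 10) = 3s + 30
Result: (3s + 30)/[(s - 5)(s + 4)]


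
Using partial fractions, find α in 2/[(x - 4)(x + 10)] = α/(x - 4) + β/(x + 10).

Cover-up at x = 4: α = 2/(4 + 10) = 2/14 = 1/7


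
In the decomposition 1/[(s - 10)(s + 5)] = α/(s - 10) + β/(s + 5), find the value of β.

Cover-up at s = -5: β = 1/(-5 - 10) = -1/15


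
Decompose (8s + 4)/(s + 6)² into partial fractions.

(8s + 4) = α(s + 6) + β. At s = -6: β = 8·(-6) + 4 = -44. Coeff of s: α = 8
Result: 8/(s + 6) - 44/(s + 6)²


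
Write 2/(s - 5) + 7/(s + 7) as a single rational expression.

Common denominator (s - 5)(s + 7). Numerator: 2(s + 7) + 7(s - 5) = (2s + 14) + (7s - 35) = 9s - 21
Result: (9s - 21)/[(s - 5)(s + 7)]


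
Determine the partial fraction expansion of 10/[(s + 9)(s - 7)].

10/(s + 9)(s - 7) = P/(s + 9) + Q/(s - 7). P = 10/(-9 - 7) = -5/8, Q = 10/(7 + 9) = 5/8
Result: (-5/8)/(s + 9) + (5/8)/(s - 7)


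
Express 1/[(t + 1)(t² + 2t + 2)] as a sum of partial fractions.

Cover-up at t = -1: P = 1/((-1)² + 2·(-1) + 2) = 1. Then Q = -P = -1, R = -P·(2 - 1) = -1
Result: 1/(t + 1) - (t + 1)/(t² + 2t + 2)


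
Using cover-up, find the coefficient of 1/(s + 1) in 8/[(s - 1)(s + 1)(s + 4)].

Cover (s + 1), set s=-1: 8/[(-1 - 1)(-1 + 4)] = -4/3


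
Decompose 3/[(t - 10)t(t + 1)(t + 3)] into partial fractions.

Using Heaviside cover-up: (3/1430)/(t - 10) - (1/10)/t + (3/22)/(t + 1) - (1/26)/(t + 3)


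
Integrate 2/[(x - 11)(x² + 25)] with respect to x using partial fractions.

Cover-up at x=11: P = 2/(11²+25) = 1/73. Coeff matching: Q = -1/73, R = -11/73. Decomposition: (1/73)/(x - 11) - ((1/73)x + 11/73)/(x² + 25). Integrate: linear → ln, quadratic → (1/2)ln + arctan: (1/73) ln|(x - 11)| - (1/146) ln(x² + 25) - (11/365) arctan(x/5) + C


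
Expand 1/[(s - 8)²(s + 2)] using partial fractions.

Cover-up at s=-2: γ = 1/(-2 - 8)² = 1/100. Cover-up at s=8: β = 1/(8 + 2) = 1/10. Comparing s² coeff: α = -γ = -1/100
Result: (-1/100)/(s - 8) + (1/10)/(s - 8)² + (1/100)/(s + 2)


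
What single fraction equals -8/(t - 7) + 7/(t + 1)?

Common denominator (t - 7)(t + 1). Numerator: -8(t + 1) + 7(t - 7) = (-8t - 8) + (7t - 49) = -t - 57
Result: (-t - 57)/[(t - 7)(t + 1)]


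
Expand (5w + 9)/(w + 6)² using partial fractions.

(5w + 9) = P(w + 6) + Q. At w = -6: Q = 5·(-6) + 9 = -21. Coeff of w: P = 5
Result: 5/(w + 6) - 21/(w + 6)²


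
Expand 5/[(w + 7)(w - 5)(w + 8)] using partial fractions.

Using cover-up method: P = -5/12, Q = 5/156, R = 5/13
Result: (-5/12)/(w + 7) + (5/156)/(w - 5) + (5/13)/(w + 8)


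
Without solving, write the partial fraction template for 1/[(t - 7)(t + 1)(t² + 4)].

Two linear + quadratic: P/(t - 7) + Q/(t + 1) + (Rt + S)/(t² + 4)


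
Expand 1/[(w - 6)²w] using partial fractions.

Cover-up at w=0: C = 1/(0 - 6)² = 1/36. Cover-up at w=6: B = 1/(6 - 0) = 1/6. Comparing w² coeff: A = -C = -1/36
Result: (-1/36)/(w - 6) + (1/6)/(w - 6)² + (1/36)/w


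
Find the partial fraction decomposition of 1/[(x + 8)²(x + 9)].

Cover-up at x=-9: γ = 1/(-9 + 8)² = 1. Cover-up at x=-8: β = 1/(-8 + 9) = 1. Comparing x² coeff: α = -γ = -1
Result: -1/(x + 8) + 1/(x + 8)² + 1/(x + 9)


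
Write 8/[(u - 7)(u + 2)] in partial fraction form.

8/(u - 7)(u + 2) = A/(u - 7) + B/(u + 2). A = 8/(7 + 2) = 8/9, B = 8/(-2 - 7) = -8/9
Result: (8/9)/(u - 7) - (8/9)/(u + 2)


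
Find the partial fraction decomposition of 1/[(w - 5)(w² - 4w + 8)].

Cover-up at w = 5: A = 1/(5² - 4·5 + 8) = 1/13. Then B = -A = -1/13, C = -A·(-4 + 5) = -1/13
Result: (1/13)/(w - 5) - ((1/13)w + 1/13)/(w² - 4w + 8)


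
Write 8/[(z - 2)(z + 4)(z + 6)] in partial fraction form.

Using cover-up method: A = 1/6, B = -2/3, C = 1/2
Result: (1/6)/(z - 2) - (2/3)/(z + 4) + (1/2)/(z + 6)


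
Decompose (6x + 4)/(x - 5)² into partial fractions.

(6x + 4) = α(x - 5) + β. At x = 5: β = 6·5 + 4 = 34. Coeff of x: α = 6
Result: 6/(x - 5) + 34/(x - 5)²


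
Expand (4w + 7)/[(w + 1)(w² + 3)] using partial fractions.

At w=-1: P = (4·(-1) + 7)/((-1)² + 3) = 3/4. Q = -P = -3/4, R = 4 - (-1)·P = 19/4
Result: (3/4)/(w + 1) - ((3/4)w - 19/4)/(w² + 3)


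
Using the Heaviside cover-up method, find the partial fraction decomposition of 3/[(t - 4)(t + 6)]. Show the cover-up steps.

Cover (t - 4): set t=4, get α = 3/(4 + 6) = 3/10. Cover (t + 6): set t=-6, get β = 3/(-6 - 4) = -3/10.
Result: (3/10)/(t - 4) - (3/10)/(t + 6)


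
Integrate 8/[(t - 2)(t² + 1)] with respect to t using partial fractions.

Cover-up at t=2: α = 8/(2²+1) = 8/5. Coeff matching: β = -8/5, γ = -16/5. Decomposition: (8/5)/(t - 2) - ((8/5)t + 16/5)/(t² + 1). Integrate: linear → ln, quadratic → (1/2)ln + arctan: (8/5) ln|(t - 2)| - (4/5) ln(t² + 1) - (16/5) arctan(t) + C


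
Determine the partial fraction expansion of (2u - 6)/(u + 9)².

(2u - 6) = α(u + 9) + β. At u = -9: β = 2·(-9) - 6 = -24. Coeff of u: α = 2
Result: 2/(u + 9) - 24/(u + 9)²


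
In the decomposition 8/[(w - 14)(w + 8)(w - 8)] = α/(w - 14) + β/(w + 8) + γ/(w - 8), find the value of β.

Cover-up at w = -8: β = 8/[(-8 - 14)(-8 - 8)] = 8/[(-22)(-16)] = 8/352 = 1/44


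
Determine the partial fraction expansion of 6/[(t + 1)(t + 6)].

6/(t + 1)(t + 6) = A/(t + 1) + B/(t + 6). A = 6/(-1 + 6) = 6/5, B = 6/(-6 + 1) = -6/5
Result: (6/5)/(t + 1) - (6/5)/(t + 6)


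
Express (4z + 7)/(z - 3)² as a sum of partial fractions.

(4z + 7) = α(z - 3) + β. At z = 3: β = 4·3 + 7 = 19. Coeff of z: α = 4
Result: 4/(z - 3) + 19/(z - 3)²


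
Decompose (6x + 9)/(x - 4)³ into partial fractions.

(6x + 9) = α(x - 4)² + β(x - 4) + γ. At x = 4: γ = 6·4 + 9 = 33. Coefficients: α = 0, β = 6
Result: 6/(x - 4)² + 33/(x - 4)³


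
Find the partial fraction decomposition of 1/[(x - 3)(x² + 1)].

Cover-up at x = 3: α = 1/(3² + 1) = 1/10. Then β = -α = -1/10, γ = -α·(0 + 3) = -3/10
Result: (1/10)/(x - 3) - ((1/10)x + 3/10)/(x² + 1)


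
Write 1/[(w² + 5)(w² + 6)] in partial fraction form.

Coefficient matching gives P = R = 0, Q = 1/(6-5) = 1, S = -Q = -1
Result: 1/(w² + 5) - 1/(w² + 6)


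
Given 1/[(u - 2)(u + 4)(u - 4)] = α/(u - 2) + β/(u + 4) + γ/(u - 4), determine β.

Cover-up at u = -4: β = 1/[(-4 - 2)(-4 - 4)] = 1/[(-6)(-8)] = 1/48


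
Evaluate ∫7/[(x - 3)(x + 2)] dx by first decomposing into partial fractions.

Decompose: 7/[(x - 3)(x + 2)] = (7/5)/(x - 3) - (7/5)/(x + 2). Integrate each term: (7/5) ln|(x - 3)| - (7/5) ln|(x + 2)| + C


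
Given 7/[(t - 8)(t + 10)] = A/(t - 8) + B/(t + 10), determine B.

Cover-up at t = -10: B = 7/(-10 - 8) = -7/18


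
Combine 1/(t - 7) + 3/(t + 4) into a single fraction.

Common denominator (t - 7)(t + 4). Numerator: 1(t + 4) + 3(t - 7) = (t + 4) + (3t - 21) = 4t - 17
Result: (4t - 17)/[(t - 7)(t + 4)]


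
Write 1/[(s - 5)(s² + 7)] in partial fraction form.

Cover-up at s = 5: P = 1/(5² + 7) = 1/32. Then Q = -P = -1/32, R = -P·(0 + 5) = -5/32
Result: (1/32)/(s - 5) - ((1/32)s + 5/32)/(s² + 7)


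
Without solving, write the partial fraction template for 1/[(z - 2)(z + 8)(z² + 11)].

Two linear + quadratic: A/(z - 2) + B/(z + 8) + (Cz + D)/(z² + 11)


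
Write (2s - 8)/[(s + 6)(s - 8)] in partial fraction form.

At s=-6: α = (2·(-6) - 8)/(-6 - 8) = 10/7. At s=8: β = (2·8 - 8)/(8 + 6) = 4/7
Result: (10/7)/(s + 6) + (4/7)/(s - 8)


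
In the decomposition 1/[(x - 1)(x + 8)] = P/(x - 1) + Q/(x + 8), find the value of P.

Cover-up at x = 1: P = 1/(1 + 8) = 1/9


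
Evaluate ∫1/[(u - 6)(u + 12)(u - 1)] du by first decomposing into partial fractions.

Cover-up: A = 1/90, B = 1/234, C = -1/65. Decomposition: (1/90)/(u - 6) + (1/234)/(u + 12) - (1/65)/(u - 1). Integrate each term: (1/90) ln|(u - 6)| + (1/234) ln|(u + 12)| - (1/65) ln|(u - 1)| + C


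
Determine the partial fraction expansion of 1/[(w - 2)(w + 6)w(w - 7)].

Using Heaviside cover-up: (-1/80)/(w - 2) - (1/624)/(w + 6) + (1/84)/w + (1/455)/(w - 7)


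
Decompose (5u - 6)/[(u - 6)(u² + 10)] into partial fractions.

At u=6: A = (5·6 - 6)/(6² + 10) = 12/23. B = -A = -12/23, C = 5 - 6·A = 43/23
Result: (12/23)/(u - 6) - ((12/23)u - 43/23)/(u² + 10)


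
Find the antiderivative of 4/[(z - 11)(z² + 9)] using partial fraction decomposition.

Cover-up at z=11: P = 4/(11²+9) = 2/65. Coeff matching: Q = -2/65, R = -22/65. Decomposition: (2/65)/(z - 11) - ((2/65)z + 22/65)/(z² + 9). Integrate: linear → ln, quadratic → (1/2)ln + arctan: (2/65) ln|(z - 11)| - (1/65) ln(z² + 9) - (22/195) arctan(z/3) + C


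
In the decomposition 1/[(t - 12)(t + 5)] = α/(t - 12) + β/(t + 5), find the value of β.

Cover-up at t = -5: β = 1/(-5 - 12) = -1/17


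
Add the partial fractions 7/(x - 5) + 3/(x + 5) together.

Common denominator (x - 5)(x + 5). Numerator: 7(x + 5) + 3(x - 5) = (7x + 35) + (3x - 15) = 10x + 20
Result: (10x + 20)/[(x - 5)(x + 5)]


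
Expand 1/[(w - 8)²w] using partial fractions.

Cover-up at w=0: γ = 1/(0 - 8)² = 1/64. Cover-up at w=8: β = 1/(8 - 0) = 1/8. Comparing w² coeff: α = -γ = -1/64
Result: (-1/64)/(w - 8) + (1/8)/(w - 8)² + (1/64)/w


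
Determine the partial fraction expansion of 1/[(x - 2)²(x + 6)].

Cover-up at x=-6: R = 1/(-6 - 2)² = 1/64. Cover-up at x=2: Q = 1/(2 + 6) = 1/8. Comparing x² coeff: P = -R = -1/64
Result: (-1/64)/(x - 2) + (1/8)/(x - 2)² + (1/64)/(x + 6)


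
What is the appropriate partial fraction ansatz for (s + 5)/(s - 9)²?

Repeated linear factor: P/(s - 9) + Q/(s - 9)²


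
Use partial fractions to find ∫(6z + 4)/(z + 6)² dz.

Decompose: P = 6, Q = 6·(-6) + 4 = -32, so (6z + 4)/(z + 6)² = 6/(z + 6) - 32/(z + 6)². Integrate: ∫ P/(z + 6) dz = 6 ln|(z + 6)|; ∫ Q/(z + 6)² dz = 32/(z + 6). Sum: 6 ln|(z + 6)| + 32/(z + 6) + C


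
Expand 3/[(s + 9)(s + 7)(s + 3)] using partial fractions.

Using cover-up method: A = 1/4, B = -3/8, C = 1/8
Result: (1/4)/(s + 9) - (3/8)/(s + 7) + (1/8)/(s + 3)


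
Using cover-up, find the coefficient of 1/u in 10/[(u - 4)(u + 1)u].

Cover u, set u=0: 10/[(0 - 4)(0 + 1)] = -5/2


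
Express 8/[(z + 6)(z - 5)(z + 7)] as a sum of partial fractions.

Using cover-up method: P = -8/11, Q = 2/33, R = 2/3
Result: (-8/11)/(z + 6) + (2/33)/(z - 5) + (2/3)/(z + 7)


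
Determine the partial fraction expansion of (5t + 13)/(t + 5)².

(5t + 13) = P(t + 5) + Q. At t = -5: Q = 5·(-5) + 13 = -12. Coeff of t: P = 5
Result: 5/(t + 5) - 12/(t + 5)²


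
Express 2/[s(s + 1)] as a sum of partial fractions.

2/s(s + 1) = α/s + β/(s + 1). α = 2/(0 + 1) = 2, β = 2/(-1 - 0) = -2
Result: 2/s - 2/(s + 1)


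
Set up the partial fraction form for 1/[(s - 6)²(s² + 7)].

Repeated linear + quadratic: P/(s - 6) + Q/(s - 6)² + (Rs + S)/(s² + 7)


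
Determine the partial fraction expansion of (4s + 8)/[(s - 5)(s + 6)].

At s=5: α = (4·5 + 8)/(5 + 6) = 28/11. At s=-6: β = (4·(-6) + 8)/(-6 - 5) = 16/11
Result: (28/11)/(s - 5) + (16/11)/(s + 6)


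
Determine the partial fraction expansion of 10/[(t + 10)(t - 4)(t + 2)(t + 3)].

Using Heaviside cover-up: (-5/392)/(t + 10) + (5/294)/(t - 4) - (5/24)/(t + 2) + (10/49)/(t + 3)


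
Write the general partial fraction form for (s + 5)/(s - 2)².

Repeated linear factor: A/(s - 2) + B/(s - 2)²


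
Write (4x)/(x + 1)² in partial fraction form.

(4x) = A(x + 1) + B. At x = -1: B = 4·(-1) + 0 = -4. Coeff of x: A = 4
Result: 4/(x + 1) - 4/(x + 1)²


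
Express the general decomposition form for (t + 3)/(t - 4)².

Repeated linear factor: α/(t - 4) + β/(t - 4)²


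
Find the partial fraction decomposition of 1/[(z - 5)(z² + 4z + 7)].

Cover-up at z = 5: P = 1/(5² + 4·5 + 7) = 1/52. Then Q = -P = -1/52, R = -P·(4 + 5) = -9/52
Result: (1/52)/(z - 5) - ((1/52)z + 9/52)/(z² + 4z + 7)


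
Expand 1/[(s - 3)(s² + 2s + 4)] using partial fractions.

Cover-up at s = 3: α = 1/(3² + 2·3 + 4) = 1/19. Then β = -α = -1/19, γ = -α·(2 + 3) = -5/19
Result: (1/19)/(s - 3) - ((1/19)s + 5/19)/(s² + 2s + 4)


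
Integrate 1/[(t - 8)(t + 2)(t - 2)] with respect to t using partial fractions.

Cover-up: α = 1/60, β = 1/40, γ = -1/24. Decomposition: (1/60)/(t - 8) + (1/40)/(t + 2) - (1/24)/(t - 2). Integrate each term: (1/60) ln|(t - 8)| + (1/40) ln|(t + 2)| - (1/24) ln|(t - 2)| + C


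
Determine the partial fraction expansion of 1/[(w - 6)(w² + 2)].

Cover-up at w = 6: α = 1/(6² + 2) = 1/38. Then β = -α = -1/38, γ = -α·(0 + 6) = -3/19
Result: (1/38)/(w - 6) - ((1/38)w + 3/19)/(w² + 2)


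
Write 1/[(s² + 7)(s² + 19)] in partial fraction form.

Coefficient matching gives A = C = 0, B = 1/(19-7) = 1/12, D = -B = -1/12
Result: (1/12)/(s² + 7) - (1/12)/(s² + 19)


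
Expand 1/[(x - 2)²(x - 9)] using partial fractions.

Cover-up at x=9: C = 1/(9 - 2)² = 1/49. Cover-up at x=2: B = 1/(2 - 9) = -1/7. Comparing x² coeff: A = -C = -1/49
Result: (-1/49)/(x - 2) - (1/7)/(x - 2)² + (1/49)/(x - 9)


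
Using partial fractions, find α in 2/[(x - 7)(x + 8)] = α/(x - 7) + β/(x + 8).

Cover-up at x = 7: α = 2/(7 + 8) = 2/15


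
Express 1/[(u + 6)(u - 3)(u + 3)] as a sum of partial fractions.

Using cover-up method: α = 1/27, β = 1/54, γ = -1/18
Result: (1/27)/(u + 6) + (1/54)/(u - 3) - (1/18)/(u + 3)


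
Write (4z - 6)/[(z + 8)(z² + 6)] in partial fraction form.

At z=-8: α = (4·(-8) - 6)/((-8)² + 6) = -19/35. β = -α = 19/35, γ = 4 - (-8)·α = -12/35
Result: (-19/35)/(z + 8) + ((19/35)z - 12/35)/(z² + 6)


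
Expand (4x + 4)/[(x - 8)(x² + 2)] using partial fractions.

At x=8: α = (4·8 + 4)/(8² + 2) = 6/11. β = -α = -6/11, γ = 4 - 8·α = -4/11
Result: (6/11)/(x - 8) - ((6/11)x + 4/11)/(x² + 2)


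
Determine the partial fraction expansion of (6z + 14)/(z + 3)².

(6z + 14) = P(z + 3) + Q. At z = -3: Q = 6·(-3) + 14 = -4. Coeff of z: P = 6
Result: 6/(z + 3) - 4/(z + 3)²


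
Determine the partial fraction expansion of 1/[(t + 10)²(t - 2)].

Cover-up at t=2: C = 1/(2 + 10)² = 1/144. Cover-up at t=-10: B = 1/(-10 - 2) = -1/12. Comparing t² coeff: A = -C = -1/144
Result: (-1/144)/(t + 10) - (1/12)/(t + 10)² + (1/144)/(t - 2)


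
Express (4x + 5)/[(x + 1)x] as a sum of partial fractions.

At x=-1: A = (4·(-1) + 5)/(-1 - 0) = -1. At x=0: B = (4·0 + 5)/(0 + 1) = 5
Result: -1/(x + 1) + 5/x


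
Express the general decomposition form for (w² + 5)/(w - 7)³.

Repeated linear factor (power 3): α/(w - 7) + β/(w - 7)² + γ/(w - 7)³


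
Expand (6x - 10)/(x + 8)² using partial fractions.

(6x - 10) = P(x + 8) + Q. At x = -8: Q = 6·(-8) - 10 = -58. Coeff of x: P = 6
Result: 6/(x + 8) - 58/(x + 8)²


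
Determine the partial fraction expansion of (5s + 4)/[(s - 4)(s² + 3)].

At s=4: A = (5·4 + 4)/(4² + 3) = 24/19. B = -A = -24/19, C = 5 - 4·A = -1/19
Result: (24/19)/(s - 4) - ((24/19)s + 1/19)/(s² + 3)


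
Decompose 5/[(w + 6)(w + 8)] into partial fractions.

5/(w + 6)(w + 8) = α/(w + 6) + β/(w + 8). α = 5/(-6 + 8) = 5/2, β = 5/(-8 + 6) = -5/2
Result: (5/2)/(w + 6) - (5/2)/(w + 8)


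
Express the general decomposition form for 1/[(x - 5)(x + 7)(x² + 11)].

Two linear + quadratic: P/(x - 5) + Q/(x + 7) + (Rx + S)/(x² + 11)


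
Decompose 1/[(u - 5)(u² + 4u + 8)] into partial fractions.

Cover-up at u = 5: α = 1/(5² + 4·5 + 8) = 1/53. Then β = -α = -1/53, γ = -α·(4 + 5) = -9/53
Result: (1/53)/(u - 5) - ((1/53)u + 9/53)/(u² + 4u + 8)


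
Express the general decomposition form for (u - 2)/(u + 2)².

Repeated linear factor: P/(u + 2) + Q/(u + 2)²


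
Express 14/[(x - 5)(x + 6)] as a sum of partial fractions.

14/(x - 5)(x + 6) = P/(x - 5) + Q/(x + 6). P = 14/(5 + 6) = 14/11, Q = 14/(-6 - 5) = -14/11
Result: (14/11)/(x - 5) - (14/11)/(x + 6)


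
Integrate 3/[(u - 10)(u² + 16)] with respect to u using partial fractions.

Cover-up at u=10: P = 3/(10²+16) = 3/116. Coeff matching: Q = -3/116, R = -15/58. Decomposition: (3/116)/(u - 10) - ((3/116)u + 15/58)/(u² + 16). Integrate: linear → ln, quadratic → (1/2)ln + arctan: (3/116) ln|(u - 10)| - (3/232) ln(u² + 16) - (15/232) arctan(u/4) + C


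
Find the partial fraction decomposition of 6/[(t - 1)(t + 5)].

6/(t - 1)(t + 5) = A/(t - 1) + B/(t + 5). A = 6/(1 + 5) = 1, B = 6/(-5 - 1) = -1
Result: 1/(t - 1) - 1/(t + 5)


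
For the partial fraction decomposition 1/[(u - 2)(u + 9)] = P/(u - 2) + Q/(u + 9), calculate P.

Cover-up at u = 2: P = 1/(2 + 9) = 1/11


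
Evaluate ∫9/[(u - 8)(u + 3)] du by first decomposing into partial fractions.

Decompose: 9/[(u - 8)(u + 3)] = (9/11)/(u - 8) - (9/11)/(u + 3). Integrate each term: (9/11) ln|(u - 8)| - (9/11) ln|(u + 3)| + C


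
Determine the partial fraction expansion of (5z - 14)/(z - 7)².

(5z - 14) = A(z - 7) + B. At z = 7: B = 5·7 - 14 = 21. Coeff of z: A = 5
Result: 5/(z - 7) + 21/(z - 7)²


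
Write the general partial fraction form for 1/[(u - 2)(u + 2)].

Distinct linear factors: α/(u - 2) + β/(u + 2)


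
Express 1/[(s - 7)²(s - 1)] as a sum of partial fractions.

Cover-up at s=1: γ = 1/(1 - 7)² = 1/36. Cover-up at s=7: β = 1/(7 - 1) = 1/6. Comparing s² coeff: α = -γ = -1/36
Result: (-1/36)/(s - 7) + (1/6)/(s - 7)² + (1/36)/(s - 1)


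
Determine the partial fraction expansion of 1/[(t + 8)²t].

Cover-up at t=0: C = 1/(0 + 8)² = 1/64. Cover-up at t=-8: B = 1/(-8 - 0) = -1/8. Comparing t² coeff: A = -C = -1/64
Result: (-1/64)/(t + 8) - (1/8)/(t + 8)² + (1/64)/t


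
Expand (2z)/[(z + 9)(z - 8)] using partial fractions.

At z=-9: P = (2·(-9) + 0)/(-9 - 8) = 18/17. At z=8: Q = (2·8 + 0)/(8 + 9) = 16/17
Result: (18/17)/(z + 9) + (16/17)/(z - 8)


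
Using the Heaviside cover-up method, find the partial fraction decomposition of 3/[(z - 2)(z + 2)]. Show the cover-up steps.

Cover (z - 2): set z=2, get P = 3/(2 + 2) = 3/4. Cover (z + 2): set z=-2, get Q = 3/(-2 - 2) = -3/4.
Result: (3/4)/(z - 2) - (3/4)/(z + 2)


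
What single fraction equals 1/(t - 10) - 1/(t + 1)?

Common denominator (t - 10)(t + 1). Numerator: 1(t + 1) - 1(t - 10) = (t + 1) - (t - 10) = 11
Result: (11)/[(t - 10)(t + 1)]


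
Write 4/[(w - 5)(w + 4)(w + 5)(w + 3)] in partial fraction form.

Using Heaviside cover-up: (1/180)/(w - 5) + (4/9)/(w + 4) - (1/5)/(w + 5) - (1/4)/(w + 3)


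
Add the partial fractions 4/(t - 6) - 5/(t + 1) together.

Common denominator (t - 6)(t + 1). Numerator: 4(t + 1) - 5(t - 6) = (4t + 4) - (5t - 30) = -t + 34
Result: (-t + 34)/[(t - 6)(t + 1)]


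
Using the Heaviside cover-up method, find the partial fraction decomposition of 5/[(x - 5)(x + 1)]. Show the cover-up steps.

Cover (x - 5): set x=5, get A = 5/(5 + 1) = 5/6. Cover (x + 1): set x=-1, get B = 5/(-1 - 5) = -5/6.
Result: (5/6)/(x - 5) - (5/6)/(x + 1)


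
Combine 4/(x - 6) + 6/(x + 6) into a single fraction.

Common denominator (x - 6)(x + 6). Numerator: 4(x + 6) + 6(x - 6) = (4x + 24) + (6x - 36) = 10x - 12
Result: (10x - 12)/[(x - 6)(x + 6)]


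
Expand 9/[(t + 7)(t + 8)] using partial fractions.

9/(t + 7)(t + 8) = α/(t + 7) + β/(t + 8). α = 9/(-7 + 8) = 9, β = 9/(-8 + 7) = -9
Result: 9/(t + 7) - 9/(t + 8)
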